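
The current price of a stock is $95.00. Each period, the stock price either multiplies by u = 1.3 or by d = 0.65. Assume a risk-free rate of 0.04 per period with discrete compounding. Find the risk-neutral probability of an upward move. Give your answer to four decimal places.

p = 0.6000

Risk-neutral probability p = (1 + 0.04 − 0.65)/(1.3 − 0.65) = 0.3900/0.6500 = 0.6000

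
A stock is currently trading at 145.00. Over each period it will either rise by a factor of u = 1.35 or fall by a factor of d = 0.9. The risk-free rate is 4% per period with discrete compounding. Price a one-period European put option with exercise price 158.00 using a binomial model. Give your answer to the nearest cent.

Risk-neutral probability p = (1 + 0.04 − 0.9)/(1.35 − 0.9) = 0.1400/0.4500 = 0.3111
Terminal stock prices: S_u = 195.8, S_d = 130.5
Terminal payoffs (K − S): max(-37.75, 0) = 0, max(27.5, 0) = 27.5
Node 0 (S = 145): V_0 = 1/1.04·[0.3111·0.0000 + 0.6889·27.5000] = 18.2158

18.22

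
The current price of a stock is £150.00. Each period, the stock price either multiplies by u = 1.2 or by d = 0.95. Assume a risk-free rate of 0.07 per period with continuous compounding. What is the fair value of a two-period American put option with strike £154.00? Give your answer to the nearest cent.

Risk-neutral probability p = (e^0.07 − 0.95)/(1.2 − 0.95) = 0.1225/0.2500 = 0.4900
Terminal stock prices: S_uu = 216, S_ud = 171, S_dd = 135.4
Terminal payoffs (K − S): max(-62, 0) = 0, max(-17, 0) = 0, max(18.62, 0) = 18.62
Node u (S = 180): continuation = e^(−0.07)·[0.4900·0.0000 + 0.5100·0.0000] = 0.0000; exercise value = 0.0000 ≤ continuation, so V_u = 0.0000
Node d (S = 142.5): continuation = e^(−0.07)·[0.4900·0.0000 + 0.5100·18.6250] = 8.8560; exercise value = 11.5000 > continuation, so V_d = 11.5000 (exercise)
Node 0 (S = 150): continuation = e^(−0.07)·[0.4900·0.0000 + 0.5100·11.5000] = 5.4681; exercise value = 4.0000 ≤ continuation, so V_0 = 5.4681

£5.47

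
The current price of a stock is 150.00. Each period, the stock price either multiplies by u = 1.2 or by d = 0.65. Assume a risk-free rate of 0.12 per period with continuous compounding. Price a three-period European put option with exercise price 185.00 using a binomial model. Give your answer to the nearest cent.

Risk-neutral probability p = (e^0.12 − 0.65)/(1.2 − 0.65) = 0.4775/0.5500 = 0.8682
Terminal stock prices: S_uuu = 259.2, S_uud = 140.4, S_udd = 76.05, S_ddd = 41.19
Terminal payoffs (K − S): max(-74.2, 0) = 0, max(44.6, 0) = 44.6, max(108.9, 0) = 108.9, max(143.8, 0) = 143.8
Node uu (S = 216): V_uu = e^(−0.12)·[0.8682·0.0000 + 0.1318·44.6000] = 5.2145
Node ud (S = 117): V_ud = e^(−0.12)·[0.8682·44.6000 + 0.1318·108.9500] = 47.0803
Node dd (S = 63.38): V_dd = e^(−0.12)·[0.8682·108.9500 + 0.1318·143.8063] = 100.7053
Node u (S = 180): V_u = e^(−0.12)·[0.8682·5.2145 + 0.1318·47.0803] = 9.5197
Node d (S = 97.5): V_d = e^(−0.12)·[0.8682·47.0803 + 0.1318·100.7053] = 48.0262
Node 0 (S = 150): V_0 = e^(−0.12)·[0.8682·9.5197 + 0.1318·48.0262] = 12.9453

12.95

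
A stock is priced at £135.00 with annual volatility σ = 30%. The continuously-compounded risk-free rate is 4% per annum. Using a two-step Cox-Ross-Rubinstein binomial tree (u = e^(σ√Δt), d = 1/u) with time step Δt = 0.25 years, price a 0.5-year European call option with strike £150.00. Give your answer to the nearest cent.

CRR parameters: u = e^(σ√Δt) = e^(0.3·√0.25) = 1.1618, d = 1/u = 0.8607
Per-period rate: rΔt = 0.04·0.25 = 0.01, so R = e^0.01 = 1.0101
Risk-neutral probability p = (e^0.01 − 0.8607)/(1.1618 − 0.8607) = 0.1493/0.3011 = 0.4959
Terminal stock prices: S_uu = 182.2, S_ud = 135, S_dd = 100
Terminal payoffs (S − K): max(32.23, 0) = 32.23, max(-15, 0) = 0, max(-49.99, 0) = 0
Node u (S = 156.8): V_u = e^(−0.01)·[0.4959·32.2309 + 0.5041·0.0000] = 15.8257
Node d (S = 116.2): V_d = e^(−0.01)·[0.4959·0.0000 + 0.5041·0.0000] = 0.0000
Node 0 (S = 135): V_0 = e^(−0.01)·[0.4959·15.8257 + 0.5041·0.0000] = 7.7706

£7.77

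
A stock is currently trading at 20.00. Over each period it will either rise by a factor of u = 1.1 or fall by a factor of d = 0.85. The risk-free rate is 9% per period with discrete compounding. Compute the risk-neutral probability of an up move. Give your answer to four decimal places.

p = 0.9600

Risk-neutral probability p = (1 + 0.09 − 0.85)/(1.1 − 0.85) = 0.2400/0.2500 = 0.9600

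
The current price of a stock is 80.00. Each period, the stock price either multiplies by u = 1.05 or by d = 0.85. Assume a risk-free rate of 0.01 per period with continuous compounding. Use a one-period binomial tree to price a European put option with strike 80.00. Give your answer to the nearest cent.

Risk-neutral probability p = (e^0.01 − 0.85)/(1.05 − 0.85) = 0.1601/0.2000 = 0.8003
Terminal stock prices: S_u = 84, S_d = 68
Terminal payoffs (K − S): max(-4, 0) = 0, max(12, 0) = 12
Node 0 (S = 80): V_0 = e^(−0.01)·[0.8003·0.0000 + 0.1997·12.0000] = 2.3731

2.37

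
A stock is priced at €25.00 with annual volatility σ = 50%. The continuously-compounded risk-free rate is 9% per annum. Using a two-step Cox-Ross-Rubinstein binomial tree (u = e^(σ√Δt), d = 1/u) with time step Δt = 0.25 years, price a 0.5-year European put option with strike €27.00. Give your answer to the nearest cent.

€3.98

CRR parameters: u = e^(σ√Δt) = e^(0.5·√0.25) = 1.2840, d = 1/u = 0.7788
Per-period rate: rΔt = 0.09·0.25 = 0.0225, so R = e^0.0225 = 1.0228
Risk-neutral probability p = (e^0.0225 − 0.7788)/(1.2840 − 0.7788) = 0.2440/0.5052 = 0.4829
Terminal stock prices: S_uu = 41.22, S_ud = 25, S_dd = 15.16
Terminal payoffs (K − S): max(-14.22, 0) = 0, max(2, 0) = 2, max(11.84, 0) = 11.84
Node u (S = 32.1): V_u = e^(−0.0225)·[0.4829·0.0000 + 0.5171·2.0000] = 1.0113
Node d (S = 19.47): V_d = e^(−0.0225)·[0.4829·2.0000 + 0.5171·11.8367] = 6.9293
Node 0 (S = 25): V_0 = e^(−0.0225)·[0.4829·1.0113 + 0.5171·6.9293] = 3.9811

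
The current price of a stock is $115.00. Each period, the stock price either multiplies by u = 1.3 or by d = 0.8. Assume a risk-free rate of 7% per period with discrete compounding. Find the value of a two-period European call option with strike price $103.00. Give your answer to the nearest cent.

$30.47

Risk-neutral probability p = (1 + 0.07 − 0.8)/(1.3 − 0.8) = 0.2700/0.5000 = 0.5400
Terminal stock prices: S_uu = 194.4, S_ud = 119.6, S_dd = 73.6
Terminal payoffs (S − K): max(91.35, 0) = 91.35, max(16.6, 0) = 16.6, max(-29.4, 0) = 0
Node u (S = 149.5): V_u = 1/1.07·[0.5400·91.3500 + 0.4600·16.6000] = 53.2383
Node d (S = 92): V_d = 1/1.07·[0.5400·16.6000 + 0.4600·0.0000] = 8.3776
Node 0 (S = 115): V_0 = 1/1.07·[0.5400·53.2383 + 0.4600·8.3776] = 30.4695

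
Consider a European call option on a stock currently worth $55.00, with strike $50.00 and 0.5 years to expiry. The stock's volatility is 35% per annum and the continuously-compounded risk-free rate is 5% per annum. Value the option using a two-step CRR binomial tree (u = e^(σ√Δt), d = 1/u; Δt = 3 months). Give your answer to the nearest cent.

$9.06

CRR parameters: u = e^(σ√Δt) = e^(0.35·√0.25) = 1.1912, d = 1/u = 0.8395
Per-period rate: rΔt = 0.05·0.25 = 0.0125, so R = e^0.0125 = 1.0126
Risk-neutral probability p = (e^0.0125 − 0.8395)/(1.1912 − 0.8395) = 0.1731/0.3518 = 0.4921
Terminal stock prices: S_uu = 78.05, S_ud = 55, S_dd = 38.76
Terminal payoffs (S − K): max(28.05, 0) = 28.05, max(5, 0) = 5, max(-11.24, 0) = 0
Node u (S = 65.52): V_u = e^(−0.0125)·[0.4921·28.0487 + 0.5079·5.0000] = 16.1397
Node d (S = 46.17): V_d = e^(−0.0125)·[0.4921·5.0000 + 0.5079·0.0000] = 2.4300
Node 0 (S = 55): V_0 = e^(−0.0125)·[0.4921·16.1397 + 0.5079·2.4300] = 9.0628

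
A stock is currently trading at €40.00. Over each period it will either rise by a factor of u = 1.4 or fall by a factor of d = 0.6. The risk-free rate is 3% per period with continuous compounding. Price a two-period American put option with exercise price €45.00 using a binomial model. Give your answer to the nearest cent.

Risk-neutral probability p = (e^0.03 − 0.6)/(1.4 − 0.6) = 0.4305/0.8000 = 0.5381
Terminal stock prices: S_uu = 78.4, S_ud = 33.6, S_dd = 14.4
Terminal payoffs (K − S): max(-33.4, 0) = 0, max(11.4, 0) = 11.4, max(30.6, 0) = 30.6
Node u (S = 56): continuation = e^(−0.03)·[0.5381·0.0000 + 0.4619·11.4000] = 5.1104; exercise value = 0.0000 ≤ continuation, so V_u = 5.1104
Node d (S = 24): continuation = e^(−0.03)·[0.5381·11.4000 + 0.4619·30.6000] = 19.6700; exercise value = 21.0000 > continuation, so V_d = 21.0000 (exercise)
Node 0 (S = 40): continuation = e^(−0.03)·[0.5381·5.1104 + 0.4619·21.0000] = 12.0823; exercise value = 5.0000 ≤ continuation, so V_0 = 12.0823

€12.08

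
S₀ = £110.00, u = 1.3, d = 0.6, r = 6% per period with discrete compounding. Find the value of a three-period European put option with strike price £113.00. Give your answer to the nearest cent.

Risk-neutral probability p = (1 + 0.06 − 0.6)/(1.3 − 0.6) = 0.4600/0.7000 = 0.6571
Terminal stock prices: S_uuu = 241.7, S_uud = 111.5, S_udd = 51.48, S_ddd = 23.76
Terminal payoffs (K − S): max(-128.7, 0) = 0, max(1.46, 0) = 1.46, max(61.52, 0) = 61.52, max(89.24, 0) = 89.24
Node uu (S = 185.9): V_uu = 1/1.06·[0.6571·0.0000 + 0.3429·1.4600] = 0.4722
Node ud (S = 85.8): V_ud = 1/1.06·[0.6571·1.4600 + 0.3429·61.5200] = 20.8038
Node dd (S = 39.6): V_dd = 1/1.06·[0.6571·61.5200 + 0.3429·89.2400] = 67.0038
Node u (S = 143): V_u = 1/1.06·[0.6571·0.4722 + 0.3429·20.8038] = 7.0217
Node d (S = 66): V_d = 1/1.06·[0.6571·20.8038 + 0.3429·67.0038] = 34.5696
Node 0 (S = 110): V_0 = 1/1.06·[0.6571·7.0217 + 0.3429·34.5696] = 15.5346

£15.53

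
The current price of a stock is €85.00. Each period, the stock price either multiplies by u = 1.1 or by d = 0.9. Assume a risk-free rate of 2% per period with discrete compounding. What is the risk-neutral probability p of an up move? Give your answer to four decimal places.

Risk-neutral probability p = (1 + 0.02 − 0.9)/(1.1 − 0.9) = 0.1200/0.2000 = 0.6000

p = 0.6000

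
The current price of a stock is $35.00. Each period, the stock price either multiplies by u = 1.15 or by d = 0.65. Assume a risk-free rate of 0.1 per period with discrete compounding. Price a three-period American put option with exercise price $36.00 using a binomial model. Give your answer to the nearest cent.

Risk-neutral probability p = (1 + 0.1 − 0.65)/(1.15 − 0.65) = 0.4500/0.5000 = 0.9000
Terminal stock prices: S_uuu = 53.23, S_uud = 30.09, S_udd = 17.01, S_ddd = 9.612
Terminal payoffs (K − S): max(-17.23, 0) = 0, max(5.913, 0) = 5.913, max(18.99, 0) = 18.99, max(26.39, 0) = 26.39
Node uu (S = 46.29): continuation = 1/1.1·[0.9000·0.0000 + 0.1000·5.9131] = 0.5376; exercise value = 0.0000 ≤ continuation, so V_uu = 0.5376
Node ud (S = 26.16): continuation = 1/1.1·[0.9000·5.9131 + 0.1000·18.9944] = 6.5648; exercise value = 9.8375 > continuation, so V_ud = 9.8375 (exercise)
Node dd (S = 14.79): continuation = 1/1.1·[0.9000·18.9944 + 0.1000·26.3881] = 17.9398; exercise value = 21.2125 > continuation, so V_dd = 21.2125 (exercise)
Node u (S = 40.25): continuation = 1/1.1·[0.9000·0.5376 + 0.1000·9.8375] = 1.3341; exercise value = 0.0000 ≤ continuation, so V_u = 1.3341
Node d (S = 22.75): continuation = 1/1.1·[0.9000·9.8375 + 0.1000·21.2125] = 9.9773; exercise value = 13.2500 > continuation, so V_d = 13.2500 (exercise)
Node 0 (S = 35): continuation = 1/1.1·[0.9000·1.3341 + 0.1000·13.2500] = 2.2961; exercise value = 1.0000 ≤ continuation, so V_0 = 2.2961

$2.30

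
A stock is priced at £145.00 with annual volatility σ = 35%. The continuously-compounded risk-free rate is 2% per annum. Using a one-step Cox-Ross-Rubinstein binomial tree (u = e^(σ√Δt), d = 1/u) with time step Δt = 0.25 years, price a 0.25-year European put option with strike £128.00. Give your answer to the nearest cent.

£3.31

CRR parameters: u = e^(σ√Δt) = e^(0.35·√0.25) = 1.1912, d = 1/u = 0.8395
Per-period rate: rΔt = 0.02·0.25 = 0.005, so R = e^0.005 = 1.0050
Risk-neutral probability p = (e^0.005 − 0.8395)/(1.1912 − 0.8395) = 0.1656/0.3518 = 0.4706
Terminal stock prices: S_u = 172.7, S_d = 121.7
Terminal payoffs (K − S): max(-44.73, 0) = 0, max(6.279, 0) = 6.279
Node 0 (S = 145): V_0 = e^(−0.005)·[0.4706·0.0000 + 0.5294·6.2787] = 3.3073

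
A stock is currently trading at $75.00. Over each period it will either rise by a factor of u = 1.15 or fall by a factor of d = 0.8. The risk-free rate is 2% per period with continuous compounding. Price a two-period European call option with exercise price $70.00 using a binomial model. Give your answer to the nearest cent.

$11.10

Risk-neutral probability p = (e^0.02 − 0.8)/(1.15 − 0.8) = 0.2202/0.3500 = 0.6291
Terminal stock prices: S_uu = 99.19, S_ud = 69, S_dd = 48
Terminal payoffs (S − K): max(29.19, 0) = 29.19, max(-1, 0) = 0, max(-22, 0) = 0
Node u (S = 86.25): V_u = e^(−0.02)·[0.6291·29.1875 + 0.3709·0.0000] = 17.9996
Node d (S = 60): V_d = e^(−0.02)·[0.6291·0.0000 + 0.3709·0.0000] = 0.0000
Node 0 (S = 75): V_0 = e^(−0.02)·[0.6291·17.9996 + 0.3709·0.0000] = 11.1002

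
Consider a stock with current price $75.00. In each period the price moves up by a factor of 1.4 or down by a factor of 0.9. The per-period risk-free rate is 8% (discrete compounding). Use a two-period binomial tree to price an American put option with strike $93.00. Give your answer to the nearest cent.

Risk-neutral probability p = (1 + 0.08 − 0.9)/(1.4 − 0.9) = 0.1800/0.5000 = 0.3600
Terminal stock prices: S_uu = 147, S_ud = 94.5, S_dd = 60.75
Terminal payoffs (K − S): max(-54, 0) = 0, max(-1.5, 0) = 0, max(32.25, 0) = 32.25
Node u (S = 105): continuation = 1/1.08·[0.3600·0.0000 + 0.6400·0.0000] = 0.0000; exercise value = 0.0000 ≤ continuation, so V_u = 0.0000
Node d (S = 67.5): continuation = 1/1.08·[0.3600·0.0000 + 0.6400·32.2500] = 19.1111; exercise value = 25.5000 > continuation, so V_d = 25.5000 (exercise)
Node 0 (S = 75): continuation = 1/1.08·[0.3600·0.0000 + 0.6400·25.5000] = 15.1111; exercise value = 18.0000 > continuation, so V_0 = 18.0000 (exercise)

$18.00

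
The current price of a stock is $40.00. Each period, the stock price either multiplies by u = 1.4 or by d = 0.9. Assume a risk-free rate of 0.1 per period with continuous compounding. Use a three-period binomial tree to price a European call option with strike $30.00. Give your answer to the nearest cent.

$17.90

Risk-neutral probability p = (e^0.1 − 0.9)/(1.4 − 0.9) = 0.2052/0.5000 = 0.4103
Terminal stock prices: S_uuu = 109.8, S_uud = 70.56, S_udd = 45.36, S_ddd = 29.16
Terminal payoffs (S − K): max(79.76, 0) = 79.76, max(40.56, 0) = 40.56, max(15.36, 0) = 15.36, max(-0.84, 0) = 0
Node uu (S = 78.4): V_uu = e^(−0.1)·[0.4103·79.7600 + 0.5897·40.5600] = 51.2549
Node ud (S = 50.4): V_ud = e^(−0.1)·[0.4103·40.5600 + 0.5897·15.3600] = 23.2549
Node dd (S = 32.4): V_dd = e^(−0.1)·[0.4103·15.3600 + 0.5897·0.0000] = 5.7031
Node u (S = 56): V_u = e^(−0.1)·[0.4103·51.2549 + 0.5897·23.2549] = 31.4381
Node d (S = 36): V_d = e^(−0.1)·[0.4103·23.2549 + 0.5897·5.7031] = 11.6772
Node 0 (S = 40): V_0 = e^(−0.1)·[0.4103·31.4381 + 0.5897·11.6772] = 17.9030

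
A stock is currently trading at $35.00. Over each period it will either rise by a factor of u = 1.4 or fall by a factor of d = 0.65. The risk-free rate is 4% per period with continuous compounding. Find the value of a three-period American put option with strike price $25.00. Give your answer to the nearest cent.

$3.07

Risk-neutral probability p = (e^0.04 − 0.65)/(1.4 − 0.65) = 0.3908/0.7500 = 0.5211
Terminal stock prices: S_uuu = 96.04, S_uud = 44.59, S_udd = 20.7, S_ddd = 9.612
Terminal payoffs (K − S): max(-71.04, 0) = 0, max(-19.59, 0) = 0, max(4.297, 0) = 4.297, max(15.39, 0) = 15.39
Node uu (S = 68.6): continuation = e^(−0.04)·[0.5211·0.0000 + 0.4789·0.0000] = 0.0000; exercise value = 0.0000 ≤ continuation, so V_uu = 0.0000
Node ud (S = 31.85): continuation = e^(−0.04)·[0.5211·0.0000 + 0.4789·4.2975] = 1.9775; exercise value = 0.0000 ≤ continuation, so V_ud = 1.9775
Node dd (S = 14.79): continuation = e^(−0.04)·[0.5211·4.2975 + 0.4789·15.3881] = 9.2322; exercise value = 10.2125 > continuation, so V_dd = 10.2125 (exercise)
Node u (S = 49): continuation = e^(−0.04)·[0.5211·0.0000 + 0.4789·1.9775] = 0.9099; exercise value = 0.0000 ≤ continuation, so V_u = 0.9099
Node d (S = 22.75): continuation = e^(−0.04)·[0.5211·1.9775 + 0.4789·10.2125] = 5.6892; exercise value = 2.2500 ≤ continuation, so V_d = 5.6892
Node 0 (S = 35): continuation = e^(−0.04)·[0.5211·0.9099 + 0.4789·5.6892] = 3.0734; exercise value = 0.0000 ≤ continuation, so V_0 = 3.0734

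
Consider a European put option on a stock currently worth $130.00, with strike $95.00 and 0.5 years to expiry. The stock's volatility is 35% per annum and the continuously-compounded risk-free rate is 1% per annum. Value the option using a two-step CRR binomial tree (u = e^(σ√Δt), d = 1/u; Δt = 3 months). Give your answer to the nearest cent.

CRR parameters: u = e^(σ√Δt) = e^(0.35·√0.25) = 1.1912, d = 1/u = 0.8395
Per-period rate: rΔt = 0.01·0.25 = 0.0025, so R = e^0.0025 = 1.0025
Risk-neutral probability p = (e^0.0025 − 0.8395)/(1.1912 − 0.8395) = 0.1630/0.3518 = 0.4635
Terminal stock prices: S_uu = 184.5, S_ud = 130, S_dd = 91.61
Terminal payoffs (K − S): max(-89.48, 0) = 0, max(-35, 0) = 0, max(3.391, 0) = 3.391
Node u (S = 154.9): V_u = e^(−0.0025)·[0.4635·0.0000 + 0.5365·0.0000] = 0.0000
Node d (S = 109.1): V_d = e^(−0.0025)·[0.4635·0.0000 + 0.5365·3.3905] = 1.8146
Node 0 (S = 130): V_0 = e^(−0.0025)·[0.4635·0.0000 + 0.5365·1.8146] = 0.9711

$0.97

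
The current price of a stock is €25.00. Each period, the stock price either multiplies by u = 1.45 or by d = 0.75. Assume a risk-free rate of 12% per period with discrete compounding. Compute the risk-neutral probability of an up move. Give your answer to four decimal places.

Risk-neutral probability p = (1 + 0.12 − 0.75)/(1.45 − 0.75) = 0.3700/0.7000 = 0.5286

p = 0.5286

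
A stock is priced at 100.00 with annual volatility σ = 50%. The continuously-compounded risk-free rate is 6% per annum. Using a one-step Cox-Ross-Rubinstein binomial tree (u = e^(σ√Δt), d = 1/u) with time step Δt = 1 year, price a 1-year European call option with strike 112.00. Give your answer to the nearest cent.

21.75

CRR parameters: u = e^(σ√Δt) = e^(0.5·√1) = 1.6487, d = 1/u = 0.6065
Per-period rate: rΔt = 0.06·1 = 0.06, so R = e^0.06 = 1.0618
Risk-neutral probability p = (e^0.06 − 0.6065)/(1.6487 − 0.6065) = 0.4553/1.0422 = 0.4369
Terminal stock prices: S_u = 164.9, S_d = 60.65
Terminal payoffs (S − K): max(52.87, 0) = 52.87, max(-51.35, 0) = 0
Node 0 (S = 100): V_0 = e^(−0.06)·[0.4369·52.8721 + 0.5631·0.0000] = 21.7533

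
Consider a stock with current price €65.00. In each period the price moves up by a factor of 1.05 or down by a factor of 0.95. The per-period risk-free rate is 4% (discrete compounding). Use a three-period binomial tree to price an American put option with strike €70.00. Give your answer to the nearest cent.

€5.00

Risk-neutral probability p = (1 + 0.04 − 0.95)/(1.05 − 0.95) = 0.0900/0.1000 = 0.9000
Terminal stock prices: S_uuu = 75.25, S_uud = 68.08, S_udd = 61.6, S_ddd = 55.73
Terminal payoffs (K − S): max(-5.246, 0) = 0, max(1.921, 0) = 1.921, max(8.404, 0) = 8.404, max(14.27, 0) = 14.27
Node uu (S = 71.66): continuation = 1/1.04·[0.9000·0.0000 + 0.1000·1.9206] = 0.1847; exercise value = 0.0000 ≤ continuation, so V_uu = 0.1847
Node ud (S = 64.84): continuation = 1/1.04·[0.9000·1.9206 + 0.1000·8.4044] = 2.4702; exercise value = 5.1625 > continuation, so V_ud = 5.1625 (exercise)
Node dd (S = 58.66): continuation = 1/1.04·[0.9000·8.4044 + 0.1000·14.2706] = 8.6452; exercise value = 11.3375 > continuation, so V_dd = 11.3375 (exercise)
Node u (S = 68.25): continuation = 1/1.04·[0.9000·0.1847 + 0.1000·5.1625] = 0.6562; exercise value = 1.7500 > continuation, so V_u = 1.7500 (exercise)
Node d (S = 61.75): continuation = 1/1.04·[0.9000·5.1625 + 0.1000·11.3375] = 5.5577; exercise value = 8.2500 > continuation, so V_d = 8.2500 (exercise)
Node 0 (S = 65): continuation = 1/1.04·[0.9000·1.7500 + 0.1000·8.2500] = 2.3077; exercise value = 5.0000 > continuation, so V_0 = 5.0000 (exercise)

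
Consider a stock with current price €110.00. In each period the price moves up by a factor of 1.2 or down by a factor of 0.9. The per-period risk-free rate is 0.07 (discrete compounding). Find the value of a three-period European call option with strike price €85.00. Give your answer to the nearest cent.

Risk-neutral probability p = (1 + 0.07 − 0.9)/(1.2 − 0.9) = 0.1700/0.3000 = 0.5667
Terminal stock prices: S_uuu = 190.1, S_uud = 142.6, S_udd = 106.9, S_ddd = 80.19
Terminal payoffs (S − K): max(105.1, 0) = 105.1, max(57.56, 0) = 57.56, max(21.92, 0) = 21.92, max(-4.81, 0) = 0
Node uu (S = 158.4): V_uu = 1/1.07·[0.5667·105.0800 + 0.4333·57.5600] = 78.9607
Node ud (S = 118.8): V_ud = 1/1.07·[0.5667·57.5600 + 0.4333·21.9200] = 39.3607
Node dd (S = 89.1): V_dd = 1/1.07·[0.5667·21.9200 + 0.4333·0.0000] = 11.6087
Node u (S = 132): V_u = 1/1.07·[0.5667·78.9607 + 0.4333·39.3607] = 57.7577
Node d (S = 99): V_d = 1/1.07·[0.5667·39.3607 + 0.4333·11.6087] = 25.5466
Node 0 (S = 110): V_0 = 1/1.07·[0.5667·57.7577 + 0.4333·25.5466] = 40.9342

€40.93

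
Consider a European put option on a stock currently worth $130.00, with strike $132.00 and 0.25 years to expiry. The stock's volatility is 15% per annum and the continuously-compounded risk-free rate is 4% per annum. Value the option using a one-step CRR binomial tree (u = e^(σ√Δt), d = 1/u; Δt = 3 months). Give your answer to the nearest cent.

$5.10

CRR parameters: u = e^(σ√Δt) = e^(0.15·√0.25) = 1.0779, d = 1/u = 0.9277
Per-period rate: rΔt = 0.04·0.25 = 0.01, so R = e^0.01 = 1.0101
Risk-neutral probability p = (e^0.01 − 0.9277)/(1.0779 − 0.9277) = 0.0823/0.1501 = 0.5482
Terminal stock prices: S_u = 140.1, S_d = 120.6
Terminal payoffs (K − S): max(-8.125, 0) = 0, max(11.39, 0) = 11.39
Node 0 (S = 130): V_0 = e^(−0.01)·[0.5482·0.0000 + 0.4518·11.3933] = 5.0963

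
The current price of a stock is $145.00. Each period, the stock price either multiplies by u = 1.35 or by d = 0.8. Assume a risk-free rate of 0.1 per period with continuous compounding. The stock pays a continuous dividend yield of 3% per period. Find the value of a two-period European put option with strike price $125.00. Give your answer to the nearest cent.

$6.71

Per-period risk-free factor R = e^0.1 = 1.1052; dividend-adjusted growth = e^(0.1−0.03) = 1.0725.
Risk-neutral probability p = (1.0725 − 0.8)/(1.35 − 0.8) = 0.2725/0.5500 = 0.4955
Terminal stock prices: S_uu = 264.3, S_ud = 156.6, S_dd = 92.8
Terminal payoffs (K − S): max(-139.3, 0) = 0, max(-31.6, 0) = 0, max(32.2, 0) = 32.2
Node u (S = 195.8): V_u = e^(−0.1)·[0.4955·0.0000 + 0.5045·0.0000] = 0.0000
Node d (S = 116): V_d = e^(−0.1)·[0.4955·0.0000 + 0.5045·32.2000] = 14.6999
Node 0 (S = 145): V_0 = e^(−0.1)·[0.4955·0.0000 + 0.5045·14.6999] = 6.7108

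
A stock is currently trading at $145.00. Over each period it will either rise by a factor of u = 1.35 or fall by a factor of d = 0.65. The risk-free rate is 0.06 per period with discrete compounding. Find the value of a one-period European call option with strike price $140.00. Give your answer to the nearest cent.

$30.81

Risk-neutral probability p = (1 + 0.06 − 0.65)/(1.35 − 0.65) = 0.4100/0.7000 = 0.5857
Terminal stock prices: S_u = 195.8, S_d = 94.25
Terminal payoffs (S − K): max(55.75, 0) = 55.75, max(-45.75, 0) = 0
Node 0 (S = 145): V_0 = 1/1.06·[0.5857·55.7500 + 0.4143·0.0000] = 30.8053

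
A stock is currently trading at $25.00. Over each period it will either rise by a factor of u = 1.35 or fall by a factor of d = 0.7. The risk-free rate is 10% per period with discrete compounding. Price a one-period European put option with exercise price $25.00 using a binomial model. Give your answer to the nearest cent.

Risk-neutral probability p = (1 + 0.1 − 0.7)/(1.35 − 0.7) = 0.4000/0.6500 = 0.6154
Terminal stock prices: S_u = 33.75, S_d = 17.5
Terminal payoffs (K − S): max(-8.75, 0) = 0, max(7.5, 0) = 7.5
Node 0 (S = 25): V_0 = 1/1.1·[0.6154·0.0000 + 0.3846·7.5000] = 2.6224

$2.62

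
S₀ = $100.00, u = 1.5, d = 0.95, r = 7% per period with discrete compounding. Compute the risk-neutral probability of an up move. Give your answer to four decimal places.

Risk-neutral probability p = (1 + 0.07 − 0.95)/(1.5 − 0.95) = 0.1200/0.5500 = 0.2182

p = 0.2182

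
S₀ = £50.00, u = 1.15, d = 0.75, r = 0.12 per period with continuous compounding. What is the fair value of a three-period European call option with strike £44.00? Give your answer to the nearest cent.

Risk-neutral probability p = (e^0.12 − 0.75)/(1.15 − 0.75) = 0.3775/0.4000 = 0.9437
Terminal stock prices: S_uuu = 76.04, S_uud = 49.59, S_udd = 32.34, S_ddd = 21.09
Terminal payoffs (S − K): max(32.04, 0) = 32.04, max(5.594, 0) = 5.594, max(-11.66, 0) = 0, max(-22.91, 0) = 0
Node uu (S = 66.12): V_uu = e^(−0.12)·[0.9437·32.0437 + 0.0563·5.5937] = 27.1005
Node ud (S = 43.12): V_ud = e^(−0.12)·[0.9437·5.5937 + 0.0563·0.0000] = 4.6821
Node dd (S = 28.12): V_dd = e^(−0.12)·[0.9437·0.0000 + 0.0563·0.0000] = 0.0000
Node u (S = 57.5): V_u = e^(−0.12)·[0.9437·27.1005 + 0.0563·4.6821] = 22.9174
Node d (S = 37.5): V_d = e^(−0.12)·[0.9437·4.6821 + 0.0563·0.0000] = 3.9190
Node 0 (S = 50): V_0 = e^(−0.12)·[0.9437·22.9174 + 0.0563·3.9190] = 19.3780

£19.38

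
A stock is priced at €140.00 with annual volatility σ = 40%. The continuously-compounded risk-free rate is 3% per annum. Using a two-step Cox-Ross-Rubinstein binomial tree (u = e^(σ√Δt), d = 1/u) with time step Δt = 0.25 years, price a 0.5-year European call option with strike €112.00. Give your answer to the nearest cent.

€34.71

CRR parameters: u = e^(σ√Δt) = e^(0.4·√0.25) = 1.2214, d = 1/u = 0.8187
Per-period rate: rΔt = 0.03·0.25 = 0.0075, so R = e^0.0075 = 1.0075
Risk-neutral probability p = (e^0.0075 − 0.8187)/(1.2214 − 0.8187) = 0.1888/0.4027 = 0.4689
Terminal stock prices: S_uu = 208.9, S_ud = 140, S_dd = 93.84
Terminal payoffs (S − K): max(96.86, 0) = 96.86, max(28, 0) = 28, max(-18.16, 0) = 0
Node u (S = 171): V_u = e^(−0.0075)·[0.4689·96.8555 + 0.5311·28.0000] = 59.8332
Node d (S = 114.6): V_d = e^(−0.0075)·[0.4689·28.0000 + 0.5311·0.0000] = 13.0300
Node 0 (S = 140): V_0 = e^(−0.0075)·[0.4689·59.8332 + 0.5311·13.0300] = 34.7129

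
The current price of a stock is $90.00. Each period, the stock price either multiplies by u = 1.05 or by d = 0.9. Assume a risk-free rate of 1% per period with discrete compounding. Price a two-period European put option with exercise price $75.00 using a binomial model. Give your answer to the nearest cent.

Risk-neutral probability p = (1 + 0.01 − 0.9)/(1.05 − 0.9) = 0.1100/0.1500 = 0.7333
Terminal stock prices: S_uu = 99.23, S_ud = 85.05, S_dd = 72.9
Terminal payoffs (K − S): max(-24.23, 0) = 0, max(-10.05, 0) = 0, max(2.1, 0) = 2.1
Node u (S = 94.5): V_u = 1/1.01·[0.7333·0.0000 + 0.2667·0.0000] = 0.0000
Node d (S = 81): V_d = 1/1.01·[0.7333·0.0000 + 0.2667·2.1000] = 0.5545
Node 0 (S = 90): V_0 = 1/1.01·[0.7333·0.0000 + 0.2667·0.5545] = 0.1464

$0.15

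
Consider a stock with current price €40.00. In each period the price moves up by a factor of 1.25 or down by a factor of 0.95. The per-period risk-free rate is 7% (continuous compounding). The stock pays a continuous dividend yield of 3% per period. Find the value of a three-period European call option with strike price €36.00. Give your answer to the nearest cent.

Per-period risk-free factor R = e^0.07 = 1.0725; dividend-adjusted growth = e^(0.07−0.03) = 1.0408.
Risk-neutral probability p = (1.0408 − 0.95)/(1.25 − 0.95) = 0.0908/0.3000 = 0.3027
Terminal stock prices: S_uuu = 78.12, S_uud = 59.38, S_udd = 45.12, S_ddd = 34.29
Terminal payoffs (S − K): max(42.12, 0) = 42.12, max(23.38, 0) = 23.38, max(9.125, 0) = 9.125, max(-1.705, 0) = 0
Node uu (S = 62.5): V_uu = e^(−0.07)·[0.3027·42.1250 + 0.6973·23.3750] = 27.0867
Node ud (S = 47.5): V_ud = e^(−0.07)·[0.3027·23.3750 + 0.6973·9.1250] = 12.5300
Node dd (S = 36.1): V_dd = e^(−0.07)·[0.3027·9.1250 + 0.6973·0.0000] = 2.5754
Node u (S = 50): V_u = e^(−0.07)·[0.3027·27.0867 + 0.6973·12.5300] = 15.7913
Node d (S = 38): V_d = e^(−0.07)·[0.3027·12.5300 + 0.6973·2.5754] = 5.2109
Node 0 (S = 40): V_0 = e^(−0.07)·[0.3027·15.7913 + 0.6973·5.2109] = 7.8448

€7.84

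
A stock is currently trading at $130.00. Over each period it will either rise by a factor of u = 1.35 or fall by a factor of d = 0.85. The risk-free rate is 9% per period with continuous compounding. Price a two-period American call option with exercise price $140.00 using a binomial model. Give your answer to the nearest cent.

Risk-neutral probability p = (e^0.09 − 0.85)/(1.35 − 0.85) = 0.2442/0.5000 = 0.4883
Terminal stock prices: S_uu = 236.9, S_ud = 149.2, S_dd = 93.92
Terminal payoffs (S − K): max(96.93, 0) = 96.93, max(9.175, 0) = 9.175, max(-46.08, 0) = 0
Node u (S = 175.5): continuation = e^(−0.09)·[0.4883·96.9250 + 0.5117·9.1750] = 47.5496; exercise value = 35.5000 ≤ continuation, so V_u = 47.5496
Node d (S = 110.5): continuation = e^(−0.09)·[0.4883·9.1750 + 0.5117·0.0000] = 4.0950; exercise value = 0.0000 ≤ continuation, so V_d = 4.0950
Node 0 (S = 130): continuation = e^(−0.09)·[0.4883·47.5496 + 0.5117·4.0950] = 23.1371; exercise value = 0.0000 ≤ continuation, so V_0 = 23.1371

$23.14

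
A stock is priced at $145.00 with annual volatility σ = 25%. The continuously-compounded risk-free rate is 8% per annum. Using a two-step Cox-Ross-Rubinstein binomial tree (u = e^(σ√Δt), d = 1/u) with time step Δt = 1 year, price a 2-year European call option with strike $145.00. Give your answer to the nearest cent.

CRR parameters: u = e^(σ√Δt) = e^(0.25·√1) = 1.2840, d = 1/u = 0.7788
Per-period rate: rΔt = 0.08·1 = 0.08, so R = e^0.08 = 1.0833
Risk-neutral probability p = (e^0.08 − 0.7788)/(1.2840 − 0.7788) = 0.3045/0.5052 = 0.6027
Terminal stock prices: S_uu = 239.1, S_ud = 145, S_dd = 87.95
Terminal payoffs (S − K): max(94.06, 0) = 94.06, max(0, 0) = 0, max(-57.05, 0) = 0
Node u (S = 186.2): V_u = e^(−0.08)·[0.6027·94.0646 + 0.3973·0.0000] = 52.3318
Node d (S = 112.9): V_d = e^(−0.08)·[0.6027·0.0000 + 0.3973·0.0000] = 0.0000
Node 0 (S = 145): V_0 = e^(−0.08)·[0.6027·52.3318 + 0.3973·0.0000] = 29.1142

$29.11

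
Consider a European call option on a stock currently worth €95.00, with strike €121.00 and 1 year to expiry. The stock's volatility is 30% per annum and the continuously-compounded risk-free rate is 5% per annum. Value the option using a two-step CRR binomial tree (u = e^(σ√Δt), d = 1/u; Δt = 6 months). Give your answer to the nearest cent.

€5.90

CRR parameters: u = e^(σ√Δt) = e^(0.3·√0.5) = 1.2363, d = 1/u = 0.8089
Per-period rate: rΔt = 0.05·0.5 = 0.025, so R = e^0.025 = 1.0253
Risk-neutral probability p = (e^0.025 − 0.8089)/(1.2363 − 0.8089) = 0.2165/0.4275 = 0.5064
Terminal stock prices: S_uu = 145.2, S_ud = 95, S_dd = 62.15
Terminal payoffs (S − K): max(24.2, 0) = 24.2, max(-26, 0) = 0, max(-58.85, 0) = 0
Node u (S = 117.4): V_u = e^(−0.025)·[0.5064·24.2042 + 0.4936·0.0000] = 11.9541
Node d (S = 76.84): V_d = e^(−0.025)·[0.5064·0.0000 + 0.4936·0.0000] = 0.0000
Node 0 (S = 95): V_0 = e^(−0.025)·[0.5064·11.9541 + 0.4936·0.0000] = 5.9040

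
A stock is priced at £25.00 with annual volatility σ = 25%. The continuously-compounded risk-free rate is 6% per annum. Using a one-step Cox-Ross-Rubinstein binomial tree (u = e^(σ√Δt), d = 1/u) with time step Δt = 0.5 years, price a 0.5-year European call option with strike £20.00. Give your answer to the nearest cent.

CRR parameters: u = e^(σ√Δt) = e^(0.25·√0.5) = 1.1934, d = 1/u = 0.8380
Per-period rate: rΔt = 0.06·0.5 = 0.03, so R = e^0.03 = 1.0305
Risk-neutral probability p = (e^0.03 − 0.8380)/(1.1934 − 0.8380) = 0.1925/0.3554 = 0.5416
Terminal stock prices: S_u = 29.83, S_d = 20.95
Terminal payoffs (S − K): max(9.834, 0) = 9.834, max(0.9492, 0) = 0.9492
Node 0 (S = 25): V_0 = e^(−0.03)·[0.5416·9.8341 + 0.4584·0.9492] = 5.5911

£5.59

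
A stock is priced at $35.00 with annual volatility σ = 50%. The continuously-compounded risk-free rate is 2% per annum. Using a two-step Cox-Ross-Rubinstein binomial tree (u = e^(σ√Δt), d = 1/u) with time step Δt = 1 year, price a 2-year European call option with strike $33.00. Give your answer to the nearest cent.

CRR parameters: u = e^(σ√Δt) = e^(0.5·√1) = 1.6487, d = 1/u = 0.6065
Per-period rate: rΔt = 0.02·1 = 0.02, so R = e^0.02 = 1.0202
Risk-neutral probability p = (e^0.02 − 0.6065)/(1.6487 − 0.6065) = 0.4137/1.0422 = 0.3969
Terminal stock prices: S_uu = 95.14, S_ud = 35, S_dd = 12.88
Terminal payoffs (S − K): max(62.14, 0) = 62.14, max(2, 0) = 2, max(-20.12, 0) = 0
Node u (S = 57.71): V_u = e^(−0.02)·[0.3969·62.1399 + 0.6031·2.0000] = 25.3587
Node d (S = 21.23): V_d = e^(−0.02)·[0.3969·2.0000 + 0.6031·0.0000] = 0.7781
Node 0 (S = 35): V_0 = e^(−0.02)·[0.3969·25.3587 + 0.6031·0.7781] = 10.3261

$10.33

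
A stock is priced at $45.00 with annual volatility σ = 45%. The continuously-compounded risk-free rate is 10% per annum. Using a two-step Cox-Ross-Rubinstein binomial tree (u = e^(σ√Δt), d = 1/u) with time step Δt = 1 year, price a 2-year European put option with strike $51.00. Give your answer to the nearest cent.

$9.09

CRR parameters: u = e^(σ√Δt) = e^(0.45·√1) = 1.5683, d = 1/u = 0.6376
Per-period rate: rΔt = 0.1·1 = 0.1, so R = e^0.1 = 1.1052
Risk-neutral probability p = (e^0.1 − 0.6376)/(1.5683 − 0.6376) = 0.4675/0.9307 = 0.5024
Terminal stock prices: S_uu = 110.7, S_ud = 45, S_dd = 18.3
Terminal payoffs (K − S): max(-59.68, 0) = 0, max(6, 0) = 6, max(32.7, 0) = 32.7
Node u (S = 70.57): V_u = e^(−0.1)·[0.5024·0.0000 + 0.4976·6.0000] = 2.7017
Node d (S = 28.69): V_d = e^(−0.1)·[0.5024·6.0000 + 0.4976·32.7044] = 17.4534
Node 0 (S = 45): V_0 = e^(−0.1)·[0.5024·2.7017 + 0.4976·17.4534] = 9.0870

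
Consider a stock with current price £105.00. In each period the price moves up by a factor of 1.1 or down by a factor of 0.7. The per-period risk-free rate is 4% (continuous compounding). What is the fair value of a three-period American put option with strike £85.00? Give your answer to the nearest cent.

£2.12

Risk-neutral probability p = (e^0.04 − 0.7)/(1.1 − 0.7) = 0.3408/0.4000 = 0.8520
Terminal stock prices: S_uuu = 139.8, S_uud = 88.94, S_udd = 56.59, S_ddd = 36.01
Terminal payoffs (K − S): max(-54.76, 0) = 0, max(-3.935, 0) = 0, max(28.41, 0) = 28.41, max(48.99, 0) = 48.99
Node uu (S = 127.1): continuation = e^(−0.04)·[0.8520·0.0000 + 0.1480·0.0000] = 0.0000; exercise value = 0.0000 ≤ continuation, so V_uu = 0.0000
Node ud (S = 80.85): continuation = e^(−0.04)·[0.8520·0.0000 + 0.1480·28.4050] = 4.0384; exercise value = 4.1500 > continuation, so V_ud = 4.1500 (exercise)
Node dd (S = 51.45): continuation = e^(−0.04)·[0.8520·28.4050 + 0.1480·48.9850] = 30.2171; exercise value = 33.5500 > continuation, so V_dd = 33.5500 (exercise)
Node u (S = 115.5): continuation = e^(−0.04)·[0.8520·0.0000 + 0.1480·4.1500] = 0.5900; exercise value = 0.0000 ≤ continuation, so V_u = 0.5900
Node d (S = 73.5): continuation = e^(−0.04)·[0.8520·4.1500 + 0.1480·33.5500] = 8.1671; exercise value = 11.5000 > continuation, so V_d = 11.5000 (exercise)
Node 0 (S = 105): continuation = e^(−0.04)·[0.8520·0.5900 + 0.1480·11.5000] = 2.1180; exercise value = 0.0000 ≤ continuation, so V_0 = 2.1180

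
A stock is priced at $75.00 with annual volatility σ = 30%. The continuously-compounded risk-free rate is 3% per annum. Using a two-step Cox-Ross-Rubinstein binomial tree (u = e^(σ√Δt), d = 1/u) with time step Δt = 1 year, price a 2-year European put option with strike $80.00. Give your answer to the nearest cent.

$12.41

CRR parameters: u = e^(σ√Δt) = e^(0.3·√1) = 1.3499, d = 1/u = 0.7408
Per-period rate: rΔt = 0.03·1 = 0.03, so R = e^0.03 = 1.0305
Risk-neutral probability p = (e^0.03 − 0.7408)/(1.3499 − 0.7408) = 0.2896/0.6090 = 0.4756
Terminal stock prices: S_uu = 136.7, S_ud = 75, S_dd = 41.16
Terminal payoffs (K − S): max(-56.66, 0) = 0, max(5, 0) = 5, max(38.84, 0) = 38.84
Node u (S = 101.2): V_u = e^(−0.03)·[0.4756·0.0000 + 0.5244·5.0000] = 2.5447
Node d (S = 55.56): V_d = e^(−0.03)·[0.4756·5.0000 + 0.5244·38.8391] = 22.0743
Node 0 (S = 75): V_0 = e^(−0.03)·[0.4756·2.5447 + 0.5244·22.0743] = 12.4089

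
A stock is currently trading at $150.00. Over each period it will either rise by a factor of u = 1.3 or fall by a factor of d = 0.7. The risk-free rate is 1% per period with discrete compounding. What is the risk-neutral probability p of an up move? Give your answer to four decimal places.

Risk-neutral probability p = (1 + 0.01 − 0.7)/(1.3 − 0.7) = 0.3100/0.6000 = 0.5167

p = 0.5167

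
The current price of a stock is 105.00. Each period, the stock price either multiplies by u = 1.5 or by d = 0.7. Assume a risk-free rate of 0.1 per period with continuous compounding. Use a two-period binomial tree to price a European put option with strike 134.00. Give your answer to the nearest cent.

26.18

Risk-neutral probability p = (e^0.1 − 0.7)/(1.5 − 0.7) = 0.4052/0.8000 = 0.5065
Terminal stock prices: S_uu = 236.2, S_ud = 110.2, S_dd = 51.45
Terminal payoffs (K − S): max(-102.2, 0) = 0, max(23.75, 0) = 23.75, max(82.55, 0) = 82.55
Node u (S = 157.5): V_u = e^(−0.1)·[0.5065·0.0000 + 0.4935·23.7500] = 10.6060
Node d (S = 73.5): V_d = e^(−0.1)·[0.5065·23.7500 + 0.4935·82.5500] = 47.7482
Node 0 (S = 105): V_0 = e^(−0.1)·[0.5065·10.6060 + 0.4935·47.7482] = 26.1833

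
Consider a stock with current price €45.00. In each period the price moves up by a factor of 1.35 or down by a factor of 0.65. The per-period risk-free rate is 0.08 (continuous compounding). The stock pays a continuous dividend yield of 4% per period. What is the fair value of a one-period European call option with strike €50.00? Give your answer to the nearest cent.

Per-period risk-free factor R = e^0.08 = 1.0833; dividend-adjusted growth = e^(0.08−0.04) = 1.0408.
Risk-neutral probability p = (1.0408 − 0.65)/(1.35 − 0.65) = 0.3908/0.7000 = 0.5583
Terminal stock prices: S_u = 60.75, S_d = 29.25
Terminal payoffs (S − K): max(10.75, 0) = 10.75, max(-20.75, 0) = 0
Node 0 (S = 45): V_0 = e^(−0.08)·[0.5583·10.7500 + 0.4417·0.0000] = 5.5403

€5.54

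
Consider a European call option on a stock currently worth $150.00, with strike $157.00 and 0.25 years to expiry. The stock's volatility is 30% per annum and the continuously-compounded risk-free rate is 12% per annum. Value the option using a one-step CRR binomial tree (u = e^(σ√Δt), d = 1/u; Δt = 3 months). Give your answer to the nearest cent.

CRR parameters: u = e^(σ√Δt) = e^(0.3·√0.25) = 1.1618, d = 1/u = 0.8607
Per-period rate: rΔt = 0.12·0.25 = 0.03, so R = e^0.03 = 1.0305
Risk-neutral probability p = (e^0.03 − 0.8607)/(1.1618 − 0.8607) = 0.1697/0.3011 = 0.5637
Terminal stock prices: S_u = 174.3, S_d = 129.1
Terminal payoffs (S − K): max(17.28, 0) = 17.28, max(-27.89, 0) = 0
Node 0 (S = 150): V_0 = e^(−0.03)·[0.5637·17.2751 + 0.4363·0.0000] = 9.4503

$9.45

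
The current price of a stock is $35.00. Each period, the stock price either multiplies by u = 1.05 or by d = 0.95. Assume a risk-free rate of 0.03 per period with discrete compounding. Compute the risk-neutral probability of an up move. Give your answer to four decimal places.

Risk-neutral probability p = (1 + 0.03 − 0.95)/(1.05 − 0.95) = 0.0800/0.1000 = 0.8000

p = 0.8000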